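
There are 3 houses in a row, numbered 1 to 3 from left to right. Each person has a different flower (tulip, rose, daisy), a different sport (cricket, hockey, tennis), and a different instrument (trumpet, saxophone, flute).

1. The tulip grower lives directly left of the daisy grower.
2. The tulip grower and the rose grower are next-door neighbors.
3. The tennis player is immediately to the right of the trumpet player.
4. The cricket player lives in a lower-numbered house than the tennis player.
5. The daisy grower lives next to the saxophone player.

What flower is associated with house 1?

The daisy grower is narrowed to house 2 or 3; consider each.
Placing it in house 2 leads to a contradiction, so it's in house 3.
From clue 1, the tulip grower must be in house 2.
Clue 5: the saxophone player is in house 2.
House 1's flower must be rose (nothing else left).
So house 3 gets flute for instrument.
Clue 3: the tennis player is in house 2.
From clue 4, the cricket player must be in house 1.
House 3's sport must be hockey (nothing else left).
House 1's instrument must be trumpet (nothing else left).
So: house 1 = rose/cricket/trumpet, house 2 = tulip/tennis/saxophone, house 3 = daisy/hockey/flute.

rose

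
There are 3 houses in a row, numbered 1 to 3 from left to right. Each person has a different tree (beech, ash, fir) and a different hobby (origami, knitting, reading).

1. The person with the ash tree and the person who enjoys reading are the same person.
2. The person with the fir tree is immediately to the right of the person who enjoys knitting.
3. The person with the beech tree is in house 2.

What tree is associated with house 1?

ash

From clue 3, the person with the beech tree must be in house 2.
House 1 tree: only ash fits.
The only tree still possible for house 3 is fir.
Clue 1 places the person who enjoys reading in house 1.
The person who enjoys knitting is in house 2 (clue 2).
House 3 hobby: only origami fits.
So: house 1 = ash/reading, house 2 = beech/knitting, house 3 = fir/origami.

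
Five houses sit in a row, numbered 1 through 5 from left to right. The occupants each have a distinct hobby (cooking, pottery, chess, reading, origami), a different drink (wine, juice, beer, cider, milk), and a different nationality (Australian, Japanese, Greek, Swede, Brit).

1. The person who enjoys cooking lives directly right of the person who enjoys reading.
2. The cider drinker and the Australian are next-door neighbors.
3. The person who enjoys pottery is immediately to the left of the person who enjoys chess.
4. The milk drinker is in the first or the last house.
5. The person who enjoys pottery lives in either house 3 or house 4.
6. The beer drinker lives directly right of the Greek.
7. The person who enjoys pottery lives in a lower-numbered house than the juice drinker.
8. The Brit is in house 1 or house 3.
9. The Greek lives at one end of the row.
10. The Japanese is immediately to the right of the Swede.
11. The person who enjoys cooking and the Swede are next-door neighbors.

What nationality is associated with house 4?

The Greek is in house 1 (clue 9).
So house 3 gets Brit for nationality.
The beer drinker is in house 2 (clue 6).
Clue 10 places the Japanese in house 5.
The Swede is in house 4 (clue 10).
House 2 nationality: only Australian fits.
House 1's hobby must be origami (nothing else left).
So house 2 gets reading for hobby.
The person who enjoys cooking is in house 3 (clue 1).
House 4's hobby must be pottery (nothing else left).
House 5 hobby: only chess fits.
Clue 7: the juice drinker is in house 5.
House 1's drink must be milk (nothing else left).
So house 4 gets wine for drink.
The only drink still possible for house 3 is cider.
So: house 1 = origami/milk/Greek, house 2 = reading/beer/Australian, house 3 = cooking/cider/Brit, house 4 = pottery/wine/Swede, house 5 = chess/juice/Japanese.

Swede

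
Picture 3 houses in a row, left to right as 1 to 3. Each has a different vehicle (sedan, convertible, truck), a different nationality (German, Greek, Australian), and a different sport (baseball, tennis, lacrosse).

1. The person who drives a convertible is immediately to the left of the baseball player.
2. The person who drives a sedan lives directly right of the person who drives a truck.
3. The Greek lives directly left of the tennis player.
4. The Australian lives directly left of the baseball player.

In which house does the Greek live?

So house 3 gets sedan for vehicle.
House 3 nationality: only German fits.
House 1's sport must be lacrosse (nothing else left).
From clue 2, the person who drives a truck must be in house 2.
The only vehicle still possible for house 1 is convertible.
By clue 1, the baseball player is in house 2.
By clue 4, the Australian is in house 1.
House 2's nationality must be Greek (nothing else left).
House 3 sport: only tennis fits.
So: house 1 = convertible/Australian/lacrosse, house 2 = truck/Greek/baseball, house 3 = sedan/German/tennis.

2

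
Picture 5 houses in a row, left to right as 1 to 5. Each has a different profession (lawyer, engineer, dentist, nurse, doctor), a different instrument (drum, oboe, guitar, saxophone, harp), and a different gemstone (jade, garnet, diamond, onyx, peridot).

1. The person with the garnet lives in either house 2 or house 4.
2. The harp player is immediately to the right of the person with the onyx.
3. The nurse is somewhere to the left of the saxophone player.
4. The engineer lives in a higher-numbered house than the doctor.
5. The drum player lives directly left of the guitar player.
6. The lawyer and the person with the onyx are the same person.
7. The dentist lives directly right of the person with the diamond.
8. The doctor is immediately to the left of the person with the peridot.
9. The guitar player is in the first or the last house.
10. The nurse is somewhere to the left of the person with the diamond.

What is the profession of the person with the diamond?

doctor

By clue 9, the guitar player is in house 5.
The drum player is in house 4 (clue 5).
So house 1 gets oboe for instrument.
The lawyer is narrowed to house 1 or 2; consider each.
Placing it in house 2 leads to a contradiction, so it's in house 1.
Clue 6: the person with the onyx is in house 1.
House 2's profession must be nurse (nothing else left).
By clue 2, the harp player is in house 2.
By clue 3, the saxophone player is in house 3.
House 3's profession must be doctor (nothing else left).
Clue 8 places the person with the peridot in house 4.
House 5's gemstone must be jade (nothing else left).
By clue 7, the dentist is in house 4.
So house 5 gets engineer for profession.
So house 2 gets garnet for gemstone.
So house 3 gets diamond for gemstone.
So: house 1 = lawyer/oboe/onyx, house 2 = nurse/harp/garnet, house 3 = doctor/saxophone/diamond, house 4 = dentist/drum/peridot, house 5 = engineer/guitar/jade.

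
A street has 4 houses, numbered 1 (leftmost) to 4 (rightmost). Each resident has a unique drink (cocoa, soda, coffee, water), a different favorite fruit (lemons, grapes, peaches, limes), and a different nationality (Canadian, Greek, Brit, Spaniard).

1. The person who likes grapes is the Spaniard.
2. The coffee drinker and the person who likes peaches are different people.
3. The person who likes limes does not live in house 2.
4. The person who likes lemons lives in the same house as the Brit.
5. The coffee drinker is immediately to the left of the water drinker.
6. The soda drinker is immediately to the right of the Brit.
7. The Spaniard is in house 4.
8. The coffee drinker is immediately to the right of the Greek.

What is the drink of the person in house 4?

water

Clue 7: the Spaniard is in house 4.
House 1 drink: only cocoa fits.
Clue 1 places the person who likes grapes in house 4.
The coffee drinker is narrowed to house 2 or 3; consider each.
Placing it in house 2 leads to a contradiction, so it's in house 3.
From clue 5, the water drinker must be in house 4.
From clue 8, the Greek must be in house 2.
That leaves soda as the drink for house 2.
The Brit is in house 1 (clue 6).
House 2's favorite fruit must be peaches (nothing else left).
That leaves Canadian as the nationality for house 3.
The person who likes lemons is in house 1 (clue 4).
The only favorite fruit still possible for house 3 is limes.
So: house 1 = cocoa/lemons/Brit, house 2 = soda/peaches/Greek, house 3 = coffee/limes/Canadian, house 4 = water/grapes/Spaniard.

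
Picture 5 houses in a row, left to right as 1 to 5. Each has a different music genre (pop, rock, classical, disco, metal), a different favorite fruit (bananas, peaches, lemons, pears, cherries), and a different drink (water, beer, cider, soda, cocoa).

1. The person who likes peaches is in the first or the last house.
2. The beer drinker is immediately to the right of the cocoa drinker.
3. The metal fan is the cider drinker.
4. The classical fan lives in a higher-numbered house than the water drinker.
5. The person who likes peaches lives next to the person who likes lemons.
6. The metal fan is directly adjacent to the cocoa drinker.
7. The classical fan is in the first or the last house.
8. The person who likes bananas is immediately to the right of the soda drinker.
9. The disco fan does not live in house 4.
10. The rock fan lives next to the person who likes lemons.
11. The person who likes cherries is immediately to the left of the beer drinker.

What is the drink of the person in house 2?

Clue 7: the classical fan is in house 5.
House 5 drink: only beer fits.
By clue 2, the cocoa drinker is in house 4.
Clue 6: the metal fan is in house 3.
The person who likes cherries is in house 4 (clue 11).
So house 4 gets pop for music genre.
By clue 3, the cider drinker is in house 3.
By clue 5, the person who likes peaches is in house 1.
House 1 music genre: only rock fits.
So house 2 gets disco for music genre.
So house 2 gets lemons for favorite fruit.
That leaves pears as the favorite fruit for house 5.
From clue 8, the soda drinker must be in house 2.
House 3 favorite fruit: only bananas fits.
That leaves water as the drink for house 1.
So: house 1 = rock/peaches/water, house 2 = disco/lemons/soda, house 3 = metal/bananas/cider, house 4 = pop/cherries/cocoa, house 5 = classical/pears/beer.

soda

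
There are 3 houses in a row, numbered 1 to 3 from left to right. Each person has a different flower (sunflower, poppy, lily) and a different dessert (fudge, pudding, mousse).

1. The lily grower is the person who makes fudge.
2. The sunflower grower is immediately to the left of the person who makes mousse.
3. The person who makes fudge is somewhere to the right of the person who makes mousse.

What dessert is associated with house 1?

Clue 3: the person who makes fudge is in house 3.
By clue 3, the person who makes mousse is in house 2.
So house 1 gets pudding for dessert.
From clue 1, the lily grower must be in house 3.
From clue 2, the sunflower grower must be in house 1.
So house 2 gets poppy for flower.
So: house 1 = sunflower/pudding, house 2 = poppy/mousse, house 3 = lily/fudge.

pudding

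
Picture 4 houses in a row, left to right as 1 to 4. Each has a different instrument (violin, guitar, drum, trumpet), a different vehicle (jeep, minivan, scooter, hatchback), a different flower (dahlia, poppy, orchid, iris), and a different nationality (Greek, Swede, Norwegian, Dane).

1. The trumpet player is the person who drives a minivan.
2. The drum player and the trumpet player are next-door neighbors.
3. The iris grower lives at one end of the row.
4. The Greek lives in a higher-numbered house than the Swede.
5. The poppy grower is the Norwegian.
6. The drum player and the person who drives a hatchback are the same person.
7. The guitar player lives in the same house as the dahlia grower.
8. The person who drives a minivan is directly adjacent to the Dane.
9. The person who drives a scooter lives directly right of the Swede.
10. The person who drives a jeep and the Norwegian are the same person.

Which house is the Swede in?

The iris grower is narrowed to house 1 or 4; consider each.
Placing it in house 4 leads to a contradiction, so it's in house 1.
The guitar player is narrowed to house 2 or 3 or 4; consider each.
Placing it in house 2 and house 4 leads to a contradiction, so it's in house 3.
Clue 7 places the dahlia grower in house 3.
The only instrument still possible for house 4 is violin.
The only vehicle still possible for house 3 is scooter.
Clue 9 places the Swede in house 2.
So house 4 gets jeep for vehicle.
That leaves Dane as the nationality for house 1.
House 3's nationality must be Greek (nothing else left).
The only nationality still possible for house 4 is Norwegian.
Clue 5 places the poppy grower in house 4.
The person who drives a minivan is in house 2 (clue 8).
That leaves hatchback as the vehicle for house 1.
House 2's flower must be orchid (nothing else left).
Clue 1 places the trumpet player in house 2.
Clue 2 places the drum player in house 1.
So: house 1 = drum/hatchback/iris/Dane, house 2 = trumpet/minivan/orchid/Swede, house 3 = guitar/scooter/dahlia/Greek, house 4 = violin/jeep/poppy/Norwegian.

2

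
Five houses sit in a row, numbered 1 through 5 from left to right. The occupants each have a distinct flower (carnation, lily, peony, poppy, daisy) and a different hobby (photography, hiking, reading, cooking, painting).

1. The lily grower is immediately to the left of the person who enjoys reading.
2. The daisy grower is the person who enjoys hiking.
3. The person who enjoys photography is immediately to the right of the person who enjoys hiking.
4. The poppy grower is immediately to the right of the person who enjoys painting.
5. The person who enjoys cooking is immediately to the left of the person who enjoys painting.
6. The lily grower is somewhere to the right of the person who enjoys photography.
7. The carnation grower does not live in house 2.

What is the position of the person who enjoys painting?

So house 5 gets reading for hobby.
From clue 1, the lily grower must be in house 4.
House 4's hobby must be painting (nothing else left).
By clue 4, the poppy grower is in house 5.
Clue 5: the person who enjoys cooking is in house 3.
So house 1 gets hiking for hobby.
House 2 hobby: only photography fits.
From clue 2, the daisy grower must be in house 1.
So house 2 gets peony for flower.
So house 3 gets carnation for flower.
So: house 1 = daisy/hiking, house 2 = peony/photography, house 3 = carnation/cooking, house 4 = lily/painting, house 5 = poppy/reading.

4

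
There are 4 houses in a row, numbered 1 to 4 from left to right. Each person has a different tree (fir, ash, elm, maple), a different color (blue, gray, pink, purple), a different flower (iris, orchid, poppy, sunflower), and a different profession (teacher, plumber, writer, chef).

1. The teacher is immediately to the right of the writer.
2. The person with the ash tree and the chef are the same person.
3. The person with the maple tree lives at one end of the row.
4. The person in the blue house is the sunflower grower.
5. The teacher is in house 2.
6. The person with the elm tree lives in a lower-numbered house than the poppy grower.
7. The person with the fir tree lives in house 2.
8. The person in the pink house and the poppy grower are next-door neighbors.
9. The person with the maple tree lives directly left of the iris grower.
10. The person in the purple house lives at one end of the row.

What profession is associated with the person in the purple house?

By clue 5, the teacher is in house 2.
Clue 7 places the person with the fir tree in house 2.
By clue 9, the person with the maple tree is in house 1.
By clue 9, the iris grower is in house 2.
House 4 tree: only ash fits.
The writer is in house 1 (clue 1).
Clue 2 places the chef in house 4.
Clue 6: the poppy grower is in house 4.
By clue 8, the person in the pink house is in house 3.
So house 3 gets elm for tree.
House 2 color: only gray fits.
The only profession still possible for house 3 is plumber.
The person in the blue house is in house 1 (clue 4).
Clue 4: the sunflower grower is in house 1.
The only color still possible for house 4 is purple.
House 3's flower must be orchid (nothing else left).
So: house 1 = maple/blue/sunflower/writer, house 2 = fir/gray/iris/teacher, house 3 = elm/pink/orchid/plumber, house 4 = ash/purple/poppy/chef.

chef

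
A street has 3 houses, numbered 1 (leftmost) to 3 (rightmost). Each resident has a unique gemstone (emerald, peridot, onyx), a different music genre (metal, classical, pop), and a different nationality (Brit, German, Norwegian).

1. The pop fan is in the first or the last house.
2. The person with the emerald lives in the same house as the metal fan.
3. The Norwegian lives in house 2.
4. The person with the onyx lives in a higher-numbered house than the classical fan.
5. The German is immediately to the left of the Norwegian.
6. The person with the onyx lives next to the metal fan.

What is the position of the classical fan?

1

By clue 3, the Norwegian is in house 2.
The German is in house 1 (clue 5).
House 3 nationality: only Brit fits.
The person with the onyx is narrowed to house 2 or 3; consider each.
Placing it in house 2 leads to a contradiction, so it's in house 3.
From clue 6, the metal fan must be in house 2.
House 1 music genre: only classical fits.
House 3's music genre must be pop (nothing else left).
The person with the emerald is in house 2 (clue 2).
The only gemstone still possible for house 1 is peridot.
So: house 1 = peridot/classical/German, house 2 = emerald/metal/Norwegian, house 3 = onyx/pop/Brit.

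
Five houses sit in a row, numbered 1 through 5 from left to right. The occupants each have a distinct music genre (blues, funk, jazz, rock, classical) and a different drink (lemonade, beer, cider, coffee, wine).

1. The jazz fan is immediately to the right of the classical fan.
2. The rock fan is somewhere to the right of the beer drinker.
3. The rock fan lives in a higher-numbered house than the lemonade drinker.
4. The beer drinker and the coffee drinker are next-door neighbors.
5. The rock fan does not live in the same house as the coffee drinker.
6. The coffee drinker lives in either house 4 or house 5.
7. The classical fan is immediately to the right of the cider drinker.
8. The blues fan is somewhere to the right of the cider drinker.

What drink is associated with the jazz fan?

So house 1 gets funk for music genre.
The rock fan is narrowed to house 4 or 5; consider each.
Placing it in house 4 leads to a contradiction, so it's in house 5.
Clue 5 places the coffee drinker in house 4.
So house 5 gets wine for drink.
The only drink still possible for house 3 is beer.
The classical fan is narrowed to house 2 or 3; consider each.
Placing it in house 3 leads to a contradiction, so it's in house 2.
By clue 1, the jazz fan is in house 3.
The cider drinker is in house 1 (clue 7).
House 4's music genre must be blues (nothing else left).
The only drink still possible for house 2 is lemonade.
So: house 1 = funk/cider, house 2 = classical/lemonade, house 3 = jazz/beer, house 4 = blues/coffee, house 5 = rock/wine.

beer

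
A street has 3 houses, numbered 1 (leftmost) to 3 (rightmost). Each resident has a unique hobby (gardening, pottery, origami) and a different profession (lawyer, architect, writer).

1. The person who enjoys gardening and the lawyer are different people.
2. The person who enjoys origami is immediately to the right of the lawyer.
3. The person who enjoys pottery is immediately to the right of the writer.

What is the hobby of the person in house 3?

origami

That leaves gardening as the hobby for house 1.
So house 3 gets architect for profession.
By clue 1, the lawyer is in house 2.
The person who enjoys origami is in house 3 (clue 2).
So house 2 gets pottery for hobby.
That leaves writer as the profession for house 1.
So: house 1 = gardening/writer, house 2 = pottery/lawyer, house 3 = origami/architect.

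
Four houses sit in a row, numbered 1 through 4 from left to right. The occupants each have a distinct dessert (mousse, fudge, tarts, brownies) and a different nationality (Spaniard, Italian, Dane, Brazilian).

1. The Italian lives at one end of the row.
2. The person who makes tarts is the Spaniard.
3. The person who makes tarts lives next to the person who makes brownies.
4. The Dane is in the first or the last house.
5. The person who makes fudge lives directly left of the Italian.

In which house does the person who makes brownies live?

From clue 5, the person who makes fudge must be in house 3.
By clue 5, the Italian is in house 4.
So house 1 gets Dane for nationality.
From clue 2, the person who makes tarts must be in house 2.
Clue 2: the Spaniard is in house 2.
Clue 3 places the person who makes brownies in house 1.
House 4's dessert must be mousse (nothing else left).
The only nationality still possible for house 3 is Brazilian.
So: house 1 = brownies/Dane, house 2 = tarts/Spaniard, house 3 = fudge/Brazilian, house 4 = mousse/Italian.

1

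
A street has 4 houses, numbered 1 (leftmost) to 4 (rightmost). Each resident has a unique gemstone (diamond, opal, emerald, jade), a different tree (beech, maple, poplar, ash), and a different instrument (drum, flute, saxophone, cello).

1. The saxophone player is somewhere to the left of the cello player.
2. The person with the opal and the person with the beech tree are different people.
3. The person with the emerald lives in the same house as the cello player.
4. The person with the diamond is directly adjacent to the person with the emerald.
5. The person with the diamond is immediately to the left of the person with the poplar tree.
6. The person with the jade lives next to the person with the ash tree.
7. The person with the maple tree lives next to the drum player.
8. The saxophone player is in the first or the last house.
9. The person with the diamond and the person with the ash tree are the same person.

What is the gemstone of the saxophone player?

The saxophone player is in house 1 (clue 8).
The person with the diamond is narrowed to house 1 or 2 or 3; consider each.
Placing it in house 1 and house 2 leads to a contradiction, so it's in house 3.
The person with the poplar tree is in house 4 (clue 5).
Clue 9: the person with the ash tree is in house 3.
House 1's gemstone must be opal (nothing else left).
Clue 2 places the person with the beech tree in house 2.
The only tree still possible for house 1 is maple.
Clue 7 places the drum player in house 2.
House 3's instrument must be flute (nothing else left).
That leaves cello as the instrument for house 4.
Clue 3 places the person with the emerald in house 4.
The only gemstone still possible for house 2 is jade.
So: house 1 = opal/maple/saxophone, house 2 = jade/beech/drum, house 3 = diamond/ash/flute, house 4 = emerald/poplar/cello.

opal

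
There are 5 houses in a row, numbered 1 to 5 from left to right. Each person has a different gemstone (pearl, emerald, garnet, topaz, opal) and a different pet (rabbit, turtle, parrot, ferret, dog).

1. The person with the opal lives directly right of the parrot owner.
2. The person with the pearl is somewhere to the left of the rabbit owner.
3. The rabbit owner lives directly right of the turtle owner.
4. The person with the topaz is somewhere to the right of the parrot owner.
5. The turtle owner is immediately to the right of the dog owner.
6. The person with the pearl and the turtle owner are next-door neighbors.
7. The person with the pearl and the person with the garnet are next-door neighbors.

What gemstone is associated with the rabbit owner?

The dog owner is narrowed to house 1 or 2 or 3; consider each.
Placing it in house 1 and house 2 leads to a contradiction, so it's in house 3.
The turtle owner is in house 4 (clue 5).
From clue 6, the person with the pearl must be in house 3.
So house 1 gets emerald for gemstone.
Clue 1 places the person with the opal in house 2.
From clue 1, the parrot owner must be in house 1.
The only gemstone still possible for house 5 is topaz.
So house 2 gets ferret for pet.
So house 5 gets rabbit for pet.
That leaves garnet as the gemstone for house 4.
So: house 1 = emerald/parrot, house 2 = opal/ferret, house 3 = pearl/dog, house 4 = garnet/turtle, house 5 = topaz/rabbit.

topaz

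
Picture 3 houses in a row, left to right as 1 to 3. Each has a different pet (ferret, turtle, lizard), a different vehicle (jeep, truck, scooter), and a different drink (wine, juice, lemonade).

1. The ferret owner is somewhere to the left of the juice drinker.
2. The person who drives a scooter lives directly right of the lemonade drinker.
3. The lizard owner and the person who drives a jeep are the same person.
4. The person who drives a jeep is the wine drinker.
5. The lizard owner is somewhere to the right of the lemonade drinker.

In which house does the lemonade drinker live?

That leaves truck as the vehicle for house 1.
That leaves lemonade as the drink for house 1.
From clue 2, the person who drives a scooter must be in house 2.
That leaves jeep as the vehicle for house 3.
From clue 3, the lizard owner must be in house 3.
Clue 4 places the wine drinker in house 3.
That leaves juice as the drink for house 2.
The ferret owner is in house 1 (clue 1).
House 2's pet must be turtle (nothing else left).
So: house 1 = ferret/truck/lemonade, house 2 = turtle/scooter/juice, house 3 = lizard/jeep/wine.

1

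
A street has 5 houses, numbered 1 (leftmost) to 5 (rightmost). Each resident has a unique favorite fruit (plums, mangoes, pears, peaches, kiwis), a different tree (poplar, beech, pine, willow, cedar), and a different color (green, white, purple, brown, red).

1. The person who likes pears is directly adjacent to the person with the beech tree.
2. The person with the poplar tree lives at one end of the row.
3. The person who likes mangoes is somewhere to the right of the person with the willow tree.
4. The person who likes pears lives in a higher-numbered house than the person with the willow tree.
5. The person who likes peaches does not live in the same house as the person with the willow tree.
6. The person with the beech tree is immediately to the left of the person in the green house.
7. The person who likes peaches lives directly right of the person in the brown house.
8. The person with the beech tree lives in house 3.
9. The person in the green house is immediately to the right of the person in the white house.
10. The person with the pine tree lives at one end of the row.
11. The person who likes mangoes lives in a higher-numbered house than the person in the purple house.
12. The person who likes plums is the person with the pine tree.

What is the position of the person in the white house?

3

By clue 8, the person with the beech tree is in house 3.
Clue 6: the person in the green house is in house 4.
Clue 9 places the person in the white house in house 3.
House 4's tree must be cedar (nothing else left).
That leaves red as the color for house 5.
That leaves willow as the tree for house 2.
From clue 4, the person who likes pears must be in house 4.
From clue 5, the person who likes peaches must be in house 3.
By clue 7, the person in the brown house is in house 2.
The only favorite fruit still possible for house 2 is kiwis.
So house 1 gets purple for color.
House 1's favorite fruit must be plums (nothing else left).
That leaves mangoes as the favorite fruit for house 5.
From clue 12, the person with the pine tree must be in house 1.
House 5 tree: only poplar fits.
So: house 1 = plums/pine/purple, house 2 = kiwis/willow/brown, house 3 = peaches/beech/white, house 4 = pears/cedar/green, house 5 = mangoes/poplar/red.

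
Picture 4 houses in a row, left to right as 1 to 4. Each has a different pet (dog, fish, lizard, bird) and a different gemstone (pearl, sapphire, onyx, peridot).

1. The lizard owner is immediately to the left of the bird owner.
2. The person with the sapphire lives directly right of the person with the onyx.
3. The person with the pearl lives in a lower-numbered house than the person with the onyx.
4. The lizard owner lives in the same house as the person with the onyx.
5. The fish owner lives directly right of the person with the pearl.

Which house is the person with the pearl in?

House 1's pet must be dog (nothing else left).
That leaves bird as the pet for house 4.
From clue 1, the lizard owner must be in house 3.
Clue 4 places the person with the onyx in house 3.
So house 2 gets fish for pet.
Clue 5 places the person with the pearl in house 1.
That leaves peridot as the gemstone for house 2.
House 4's gemstone must be sapphire (nothing else left).
So: house 1 = dog/pearl, house 2 = fish/peridot, house 3 = lizard/onyx, house 4 = bird/sapphire.

1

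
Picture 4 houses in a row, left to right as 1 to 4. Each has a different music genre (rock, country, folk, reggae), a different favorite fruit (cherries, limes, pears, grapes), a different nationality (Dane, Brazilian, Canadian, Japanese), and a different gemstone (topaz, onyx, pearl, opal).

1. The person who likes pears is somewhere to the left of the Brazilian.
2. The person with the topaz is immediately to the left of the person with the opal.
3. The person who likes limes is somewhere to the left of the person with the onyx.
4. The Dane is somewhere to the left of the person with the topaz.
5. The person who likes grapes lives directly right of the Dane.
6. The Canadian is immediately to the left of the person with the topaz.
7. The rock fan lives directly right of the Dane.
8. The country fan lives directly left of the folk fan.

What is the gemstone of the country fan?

topaz

That leaves cherries as the favorite fruit for house 4.
The only gemstone still possible for house 1 is pearl.
The rock fan is narrowed to house 2 or 3; consider each.
Placing it in house 3 leads to a contradiction, so it's in house 2.
Clue 7: the Dane is in house 1.
So house 2 gets Canadian for nationality.
By clue 5, the person who likes grapes is in house 2.
The person with the topaz is in house 3 (clue 6).
Clue 8: the country fan is in house 3.
The folk fan is in house 4 (clue 8).
The only music genre still possible for house 1 is reggae.
The only gemstone still possible for house 2 is onyx.
House 4 gemstone: only opal fits.
The person who likes limes is in house 1 (clue 3).
That leaves pears as the favorite fruit for house 3.
The Brazilian is in house 4 (clue 1).
That leaves Japanese as the nationality for house 3.
So: house 1 = reggae/limes/Dane/pearl, house 2 = rock/grapes/Canadian/onyx, house 3 = country/pears/Japanese/topaz, house 4 = folk/cherries/Brazilian/opal.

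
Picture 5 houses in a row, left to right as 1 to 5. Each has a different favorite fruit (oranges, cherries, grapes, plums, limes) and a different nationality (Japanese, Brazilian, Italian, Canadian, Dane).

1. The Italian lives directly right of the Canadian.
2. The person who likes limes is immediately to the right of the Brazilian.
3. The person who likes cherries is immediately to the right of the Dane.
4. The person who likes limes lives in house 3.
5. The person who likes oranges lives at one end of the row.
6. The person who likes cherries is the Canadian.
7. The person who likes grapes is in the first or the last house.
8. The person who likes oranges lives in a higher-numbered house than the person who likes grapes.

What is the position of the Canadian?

4

From clue 4, the person who likes limes must be in house 3.
Clue 8 places the person who likes oranges in house 5.
The person who likes grapes is in house 1 (clue 8).
Clue 2 places the Brazilian in house 2.
House 4 nationality: only Canadian fits.
Clue 1 places the Italian in house 5.
The person who likes cherries is in house 4 (clue 6).
House 2 favorite fruit: only plums fits.
From clue 3, the Dane must be in house 3.
That leaves Japanese as the nationality for house 1.
So: house 1 = grapes/Japanese, house 2 = plums/Brazilian, house 3 = limes/Dane, house 4 = cherries/Canadian, house 5 = oranges/Italian.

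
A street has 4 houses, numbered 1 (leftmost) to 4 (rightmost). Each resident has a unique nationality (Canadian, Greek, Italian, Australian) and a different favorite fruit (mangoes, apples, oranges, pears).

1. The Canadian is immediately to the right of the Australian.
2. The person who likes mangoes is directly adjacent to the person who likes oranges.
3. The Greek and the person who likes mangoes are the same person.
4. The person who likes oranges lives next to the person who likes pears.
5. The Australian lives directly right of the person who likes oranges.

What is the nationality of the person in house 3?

So house 4 gets apples for favorite fruit.
The Australian is narrowed to house 2 or 3; consider each.
Placing it in house 2 leads to a contradiction, so it's in house 3.
Clue 1 places the Canadian in house 4.
Clue 5: the person who likes oranges is in house 2.
The Greek is in house 1 (clue 3).
From clue 3, the person who likes mangoes must be in house 1.
House 2's nationality must be Italian (nothing else left).
House 3's favorite fruit must be pears (nothing else left).
So: house 1 = Greek/mangoes, house 2 = Italian/oranges, house 3 = Australian/pears, house 4 = Canadian/apples.

Australian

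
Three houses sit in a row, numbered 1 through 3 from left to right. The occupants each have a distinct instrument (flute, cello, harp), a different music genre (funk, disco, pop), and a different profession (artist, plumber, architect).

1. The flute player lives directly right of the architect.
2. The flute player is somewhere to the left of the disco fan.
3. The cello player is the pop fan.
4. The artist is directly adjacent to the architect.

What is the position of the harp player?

3

The flute player is in house 2 (clue 2).
Clue 2 places the disco fan in house 3.
From clue 1, the architect must be in house 1.
By clue 3, the cello player is in house 1.
Clue 3: the pop fan is in house 1.
Clue 4: the artist is in house 2.
So house 3 gets harp for instrument.
The only music genre still possible for house 2 is funk.
The only profession still possible for house 3 is plumber.
So: house 1 = cello/pop/architect, house 2 = flute/funk/artist, house 3 = harp/disco/plumber.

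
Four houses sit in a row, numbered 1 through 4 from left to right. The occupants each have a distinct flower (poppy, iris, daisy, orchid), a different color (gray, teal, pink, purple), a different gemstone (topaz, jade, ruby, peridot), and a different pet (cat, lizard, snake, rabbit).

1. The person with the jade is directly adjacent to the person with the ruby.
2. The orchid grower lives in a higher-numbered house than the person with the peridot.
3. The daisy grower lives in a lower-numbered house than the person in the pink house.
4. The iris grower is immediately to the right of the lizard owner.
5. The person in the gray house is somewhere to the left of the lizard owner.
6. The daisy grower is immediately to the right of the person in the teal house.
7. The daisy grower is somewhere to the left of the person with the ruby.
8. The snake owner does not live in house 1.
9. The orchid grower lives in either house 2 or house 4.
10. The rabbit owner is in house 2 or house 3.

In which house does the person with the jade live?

So house 1 gets poppy for flower.
That leaves cat as the pet for house 1.
House 4's pet must be snake (nothing else left).
The daisy grower is narrowed to house 2 or 3; consider each.
Placing it in house 2 leads to a contradiction, so it's in house 3.
The person in the pink house is in house 4 (clue 3).
By clue 6, the person in the teal house is in house 2.
The person with the ruby is in house 4 (clue 7).
House 2's flower must be orchid (nothing else left).
House 4 flower: only iris fits.
That leaves purple as the color for house 3.
Clue 1: the person with the jade is in house 3.
Clue 2: the person with the peridot is in house 1.
Clue 4 places the lizard owner in house 3.
That leaves gray as the color for house 1.
House 2 gemstone: only topaz fits.
House 2 pet: only rabbit fits.
So: house 1 = poppy/gray/peridot/cat, house 2 = orchid/teal/topaz/rabbit, house 3 = daisy/purple/jade/lizard, house 4 = iris/pink/ruby/snake.

3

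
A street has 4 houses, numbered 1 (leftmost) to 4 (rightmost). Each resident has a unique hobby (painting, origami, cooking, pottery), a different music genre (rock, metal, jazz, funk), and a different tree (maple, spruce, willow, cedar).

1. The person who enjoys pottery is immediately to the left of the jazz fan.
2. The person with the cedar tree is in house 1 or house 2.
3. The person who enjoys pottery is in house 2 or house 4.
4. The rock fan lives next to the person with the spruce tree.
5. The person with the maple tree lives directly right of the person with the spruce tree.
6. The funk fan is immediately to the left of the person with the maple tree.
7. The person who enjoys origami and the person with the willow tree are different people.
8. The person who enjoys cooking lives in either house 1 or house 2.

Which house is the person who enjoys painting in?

4

Clue 3 places the person who enjoys pottery in house 2.
The jazz fan is in house 3 (clue 1).
So house 1 gets cooking for hobby.
So house 4 gets willow for tree.
Clue 7: the person who enjoys origami is in house 3.
The only hobby still possible for house 4 is painting.
So house 3 gets maple for tree.
The person with the spruce tree is in house 2 (clue 5).
Clue 6 places the funk fan in house 2.
That leaves metal as the music genre for house 4.
That leaves cedar as the tree for house 1.
That leaves rock as the music genre for house 1.
So: house 1 = cooking/rock/cedar, house 2 = pottery/funk/spruce, house 3 = origami/jazz/maple, house 4 = painting/metal/willow.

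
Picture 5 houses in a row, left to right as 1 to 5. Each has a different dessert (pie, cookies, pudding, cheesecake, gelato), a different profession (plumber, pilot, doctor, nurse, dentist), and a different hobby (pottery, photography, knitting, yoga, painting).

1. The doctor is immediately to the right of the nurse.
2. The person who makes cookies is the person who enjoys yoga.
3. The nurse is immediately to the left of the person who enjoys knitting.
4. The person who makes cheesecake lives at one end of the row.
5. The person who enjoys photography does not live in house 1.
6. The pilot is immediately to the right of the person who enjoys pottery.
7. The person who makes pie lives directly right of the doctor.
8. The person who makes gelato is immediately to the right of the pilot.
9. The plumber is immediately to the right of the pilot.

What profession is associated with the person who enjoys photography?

plumber

The person who makes cheesecake is narrowed to house 1 or 5; consider each.
Placing it in house 5 leads to a contradiction, so it's in house 1.
The person who makes gelato is narrowed to house 3 or 4 or 5; consider each.
Placing it in house 3 and house 4 leads to a contradiction, so it's in house 5.
By clue 8, the pilot is in house 4.
From clue 9, the plumber must be in house 5.
Clue 6: the person who enjoys pottery is in house 3.
So house 1 gets painting for hobby.
House 2's hobby must be knitting (nothing else left).
The only hobby still possible for house 4 is yoga.
House 5 hobby: only photography fits.
By clue 2, the person who makes cookies is in house 4.
The nurse is in house 1 (clue 3).
That leaves pudding as the dessert for house 2.
That leaves pie as the dessert for house 3.
From clue 1, the doctor must be in house 2.
The only profession still possible for house 3 is dentist.
So: house 1 = cheesecake/nurse/painting, house 2 = pudding/doctor/knitting, house 3 = pie/dentist/pottery, house 4 = cookies/pilot/yoga, house 5 = gelato/plumber/photography.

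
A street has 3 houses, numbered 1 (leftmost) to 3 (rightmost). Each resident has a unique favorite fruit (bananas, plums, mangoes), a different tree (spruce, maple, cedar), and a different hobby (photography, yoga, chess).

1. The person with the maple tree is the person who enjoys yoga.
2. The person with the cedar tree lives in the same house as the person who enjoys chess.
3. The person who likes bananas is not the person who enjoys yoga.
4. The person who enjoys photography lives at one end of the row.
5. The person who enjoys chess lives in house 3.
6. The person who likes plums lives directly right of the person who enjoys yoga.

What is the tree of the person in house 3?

Clue 5 places the person who enjoys chess in house 3.
House 2's hobby must be yoga (nothing else left).
Clue 1 places the person with the maple tree in house 2.
By clue 2, the person with the cedar tree is in house 3.
Clue 6: the person who likes plums is in house 3.
The only favorite fruit still possible for house 2 is mangoes.
So house 1 gets spruce for tree.
So house 1 gets photography for hobby.
House 1 favorite fruit: only bananas fits.
So: house 1 = bananas/spruce/photography, house 2 = mangoes/maple/yoga, house 3 = plums/cedar/chess.

cedar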